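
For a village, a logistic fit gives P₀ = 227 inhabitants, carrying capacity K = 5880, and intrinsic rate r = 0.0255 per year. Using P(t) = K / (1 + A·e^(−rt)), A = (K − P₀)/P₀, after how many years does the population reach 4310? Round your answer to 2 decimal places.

A = (5880 − 227)/227 = 24.90308
4310 = 5880/(1 + 24.90308·e^(−0.0255t)) → 1 + 24.90308·e^(−0.0255t) = 1.36427
e^(−0.0255t) = 0.014627 → t = ln(68.36452)/0.0255 = 4.22485/0.0255

t ≈ 165.68 years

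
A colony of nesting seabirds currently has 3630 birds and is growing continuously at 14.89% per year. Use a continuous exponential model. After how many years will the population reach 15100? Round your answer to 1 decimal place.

t ≈ 9.6 years

15100 = 3630 · e^(0.1489·t)
t = ln(15100/3630) / 0.1489 = ln(4.15978) / 0.1489 = 1.42546 / 0.1489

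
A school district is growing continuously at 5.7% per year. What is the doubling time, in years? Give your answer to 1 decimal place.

doubling time ≈ 12.2 years

doubling time = ln(2) / |r| = 0.69315 / 0.057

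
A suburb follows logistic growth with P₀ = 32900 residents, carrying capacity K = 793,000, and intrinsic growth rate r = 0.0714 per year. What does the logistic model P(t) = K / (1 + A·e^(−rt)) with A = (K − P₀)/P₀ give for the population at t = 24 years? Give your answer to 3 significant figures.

A = (793000 − 32900)/32900 = 23.10334
P(24) = 793000 / (1 + 23.10334·e^(−0.0714·24)) = 793000 / (1 + 23.10334·0.180216)
= 793000 / 5.16359 ≈ 153575.36

≈ 154,000 residents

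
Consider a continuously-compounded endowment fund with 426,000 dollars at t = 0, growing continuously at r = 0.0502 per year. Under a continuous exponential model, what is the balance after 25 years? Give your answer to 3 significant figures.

≈ 1,490,000 dollars

P(25) = 426000 · e^(0.0502·25) = 426000 · e^(1.255)
= 426000 · 3.50784 ≈ 1494339.15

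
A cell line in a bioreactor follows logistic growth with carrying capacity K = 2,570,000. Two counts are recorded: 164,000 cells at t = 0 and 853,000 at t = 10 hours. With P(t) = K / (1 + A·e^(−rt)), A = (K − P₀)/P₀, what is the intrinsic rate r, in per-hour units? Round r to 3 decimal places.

r ≈ 0.199 per hour

A = (2570000 − 164000)/164000 = 14.67073
853000 = 2570000/(1 + 14.67073·e^(−r·10)) → e^(−10r) = (3.0129 − 1)/14.67073 = 0.137205
r = −ln(0.137205)/10 = 1.98628/10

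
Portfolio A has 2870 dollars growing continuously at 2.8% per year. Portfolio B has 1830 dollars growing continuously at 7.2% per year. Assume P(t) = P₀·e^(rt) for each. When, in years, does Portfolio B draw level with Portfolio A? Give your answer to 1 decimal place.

2870·e^(0.028t) = 1830·e^(0.072t)
2870/1830 = e^((0.072 − 0.028)t) → ln(1.56831) = 0.044·t
t = 0.45 / 0.044

t ≈ 10.2 years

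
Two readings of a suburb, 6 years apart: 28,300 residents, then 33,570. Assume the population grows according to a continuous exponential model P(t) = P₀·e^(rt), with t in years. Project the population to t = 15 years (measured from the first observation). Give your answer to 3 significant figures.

≈ 43,400 residents

r = ln(33570/28300) / 6 ≈ 0.028462 per year
P(15) = 28300 · e^(0.028462·15) = 28300 · 1.53254 ≈ 43370.93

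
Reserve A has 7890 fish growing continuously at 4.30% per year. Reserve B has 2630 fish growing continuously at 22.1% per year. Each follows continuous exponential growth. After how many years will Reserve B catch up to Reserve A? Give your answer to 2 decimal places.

7890·e^(0.043t) = 2630·e^(0.221t)
7890/2630 = e^((0.221 − 0.043)t) → ln(3) = 0.178·t
t = 1.09861 / 0.178

t ≈ 6.17 years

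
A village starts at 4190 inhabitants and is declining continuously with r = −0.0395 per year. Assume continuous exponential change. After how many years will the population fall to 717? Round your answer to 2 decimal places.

717 = 4190 · e^(-0.0395·t)
t = ln(717/4190) / -0.0395 = ln(0.17112) / -0.0395 = -1.76538 / -0.0395

t ≈ 44.69 years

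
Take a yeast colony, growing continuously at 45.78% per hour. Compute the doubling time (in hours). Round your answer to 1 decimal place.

doubling time ≈ 1.5 hours

doubling time = ln(2) / |r| = 0.69315 / 0.4578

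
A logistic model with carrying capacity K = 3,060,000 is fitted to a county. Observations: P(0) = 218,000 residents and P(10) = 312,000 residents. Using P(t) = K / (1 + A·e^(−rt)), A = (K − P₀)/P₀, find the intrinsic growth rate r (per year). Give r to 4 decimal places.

r ≈ 0.0392 per year

A = (3060000 − 218000)/218000 = 13.0367
312000 = 3060000/(1 + 13.0367·e^(−r·10)) → e^(−10r) = (9.80769 − 1)/13.0367 = 0.675608
r = −ln(0.675608)/10 = 0.39214/10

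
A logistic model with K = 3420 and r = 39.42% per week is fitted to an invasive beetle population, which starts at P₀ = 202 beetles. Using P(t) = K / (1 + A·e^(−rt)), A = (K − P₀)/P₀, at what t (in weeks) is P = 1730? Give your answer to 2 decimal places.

A = (3420 − 202)/202 = 15.93069
1730 = 3420/(1 + 15.93069·e^(−0.3942t)) → 1 + 15.93069·e^(−0.3942t) = 1.97688
e^(−0.3942t) = 0.061321 → t = ln(16.30775)/0.3942 = 2.79164/0.3942

t ≈ 7.08 weeks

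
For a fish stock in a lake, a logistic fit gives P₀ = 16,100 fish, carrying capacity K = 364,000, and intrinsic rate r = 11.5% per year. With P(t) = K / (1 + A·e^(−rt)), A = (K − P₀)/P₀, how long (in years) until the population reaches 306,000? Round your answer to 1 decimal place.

t ≈ 41.2 years

A = (364000 − 16100)/16100 = 21.6087
306000 = 364000/(1 + 21.6087·e^(−0.115t)) → 1 + 21.6087·e^(−0.115t) = 1.18954
e^(−0.115t) = 0.008772 → t = ln(114.0045)/0.115 = 4.73624/0.115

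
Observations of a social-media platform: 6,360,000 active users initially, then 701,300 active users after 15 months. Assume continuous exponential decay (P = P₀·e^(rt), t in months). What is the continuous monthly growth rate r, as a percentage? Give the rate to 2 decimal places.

701300 = 6360000 · e^(r·15)
e^(15r) = 701300/6360000 = 0.11027
r = ln(0.11027) / 15 = -2.20485 / 15

r ≈ -14.70% per month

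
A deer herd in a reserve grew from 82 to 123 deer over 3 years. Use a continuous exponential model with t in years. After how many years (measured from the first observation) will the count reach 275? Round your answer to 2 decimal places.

t ≈ 8.95 years

r = ln(123/82) / 3 ≈ 0.135155 per year
t = ln(275/82) / r = 1.21005 / 0.135155 ≈ 8.953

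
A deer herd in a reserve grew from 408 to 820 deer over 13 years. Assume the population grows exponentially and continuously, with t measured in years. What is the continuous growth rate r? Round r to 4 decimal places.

820 = 408 · e^(r·13)
e^(13r) = 820/408 = 2.0098
r = ln(2.0098) / 13 = 0.69804 / 13

r ≈ 0.0537 per year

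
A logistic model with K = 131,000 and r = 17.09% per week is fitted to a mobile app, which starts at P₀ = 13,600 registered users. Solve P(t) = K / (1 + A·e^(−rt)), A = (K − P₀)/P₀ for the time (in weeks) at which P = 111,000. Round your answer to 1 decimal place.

A = (131000 − 13600)/13600 = 8.63235
111000 = 131000/(1 + 8.63235·e^(−0.1709t)) → 1 + 8.63235·e^(−0.1709t) = 1.18018
e^(−0.1709t) = 0.020873 → t = ln(47.90956)/0.1709 = 3.86932/0.1709

t ≈ 22.6 weeks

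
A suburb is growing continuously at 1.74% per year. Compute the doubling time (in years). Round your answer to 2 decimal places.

doubling time = ln(2) / |r| = 0.69315 / 0.0174

doubling time ≈ 39.84 years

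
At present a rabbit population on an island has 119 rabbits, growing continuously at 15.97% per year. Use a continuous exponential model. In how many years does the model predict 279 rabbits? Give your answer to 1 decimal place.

t ≈ 5.3 years

279 = 119 · e^(0.1597·t)
t = ln(279/119) / 0.1597 = ln(2.34454) / 0.1597 = 0.85209 / 0.1597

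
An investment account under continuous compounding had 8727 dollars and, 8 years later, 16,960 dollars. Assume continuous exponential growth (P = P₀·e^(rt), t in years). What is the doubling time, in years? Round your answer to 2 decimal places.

r = ln(16960/8727) / 8 = ln(1.94339) / 8 ≈ 0.083054 per year
doubling time = ln 2 / |r| = 0.69315 / 0.083054

doubling time ≈ 8.35 years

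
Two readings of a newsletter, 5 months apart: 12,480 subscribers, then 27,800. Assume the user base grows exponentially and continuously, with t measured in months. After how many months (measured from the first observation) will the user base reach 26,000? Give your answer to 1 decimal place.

t ≈ 4.6 months

r = ln(27800/12480) / 5 ≈ 0.160182 per month
t = ln(26000/12480) / r = 0.73397 / 0.160182 ≈ 4.582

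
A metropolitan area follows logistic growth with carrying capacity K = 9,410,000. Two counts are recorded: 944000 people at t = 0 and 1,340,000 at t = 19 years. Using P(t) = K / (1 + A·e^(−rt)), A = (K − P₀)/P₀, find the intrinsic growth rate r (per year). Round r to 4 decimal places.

r ≈ 0.0210 per year

A = (9410000 − 944000)/944000 = 8.96822
1340000 = 9410000/(1 + 8.96822·e^(−r·19)) → e^(−19r) = (7.02239 − 1)/8.96822 = 0.671525
r = −ln(0.671525)/19 = 0.3982/19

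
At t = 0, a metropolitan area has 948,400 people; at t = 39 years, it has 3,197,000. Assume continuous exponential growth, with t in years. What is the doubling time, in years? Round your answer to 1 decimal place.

doubling time ≈ 22.2 years

r = ln(3197000/948400) / 39 = ln(3.37094) / 39 ≈ 0.031159 per year
doubling time = ln 2 / |r| = 0.69315 / 0.031159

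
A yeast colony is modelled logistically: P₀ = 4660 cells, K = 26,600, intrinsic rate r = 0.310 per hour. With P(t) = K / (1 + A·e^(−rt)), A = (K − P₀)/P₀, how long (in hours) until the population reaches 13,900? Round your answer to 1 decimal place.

t ≈ 5.3 hours

A = (26600 − 4660)/4660 = 4.70815
13900 = 26600/(1 + 4.70815·e^(−0.31t)) → 1 + 4.70815·e^(−0.31t) = 1.91367
e^(−0.31t) = 0.194061 → t = ln(5.15302)/0.31 = 1.63958/0.31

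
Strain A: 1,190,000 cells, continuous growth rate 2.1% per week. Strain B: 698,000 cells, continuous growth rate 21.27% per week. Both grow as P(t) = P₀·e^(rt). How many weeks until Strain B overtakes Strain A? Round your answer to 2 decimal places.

t ≈ 2.78 weeks

1190000·e^(0.021t) = 698000·e^(0.2127t)
1190000/698000 = e^((0.2127 − 0.021)t) → ln(1.70487) = 0.1917·t
t = 0.53349 / 0.1917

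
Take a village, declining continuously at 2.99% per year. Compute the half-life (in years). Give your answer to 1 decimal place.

half-life ≈ 23.2 years

half-life = ln(2) / |r| = 0.69315 / 0.0299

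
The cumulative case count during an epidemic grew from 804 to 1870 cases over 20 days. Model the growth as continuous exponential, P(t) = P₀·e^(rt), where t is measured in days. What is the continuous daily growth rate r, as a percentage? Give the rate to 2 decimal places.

r ≈ 4.22% per day

1870 = 804 · e^(r·20)
e^(20r) = 1870/804 = 2.32587
r = ln(2.32587) / 20 = 0.84409 / 20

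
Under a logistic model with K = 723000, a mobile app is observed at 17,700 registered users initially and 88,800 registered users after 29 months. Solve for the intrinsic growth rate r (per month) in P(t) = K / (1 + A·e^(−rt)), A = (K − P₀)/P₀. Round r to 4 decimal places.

r ≈ 0.0593 per month

A = (723000 − 17700)/17700 = 39.84746
88800 = 723000/(1 + 39.84746·e^(−r·29)) → e^(−29r) = (8.14189 − 1)/39.84746 = 0.179231
r = −ln(0.179231)/29 = 1.71908/29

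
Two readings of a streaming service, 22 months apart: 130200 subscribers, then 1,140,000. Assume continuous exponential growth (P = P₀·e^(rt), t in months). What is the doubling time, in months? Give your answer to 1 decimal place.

doubling time ≈ 7.0 months

r = ln(1140000/130200) / 22 = ln(8.75576) / 22 ≈ 0.098623 per month
doubling time = ln 2 / |r| = 0.69315 / 0.098623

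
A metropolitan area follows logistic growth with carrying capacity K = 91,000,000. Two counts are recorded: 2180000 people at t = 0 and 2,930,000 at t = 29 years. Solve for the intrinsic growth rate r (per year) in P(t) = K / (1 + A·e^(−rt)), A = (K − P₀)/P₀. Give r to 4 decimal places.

r ≈ 0.0105 per year

A = (91000000 − 2180000)/2180000 = 40.74312
2930000 = 91000000/(1 + 40.74312·e^(−r·29)) → e^(−29r) = (31.05802 − 1)/40.74312 = 0.737745
r = −ln(0.737745)/29 = 0.30416/29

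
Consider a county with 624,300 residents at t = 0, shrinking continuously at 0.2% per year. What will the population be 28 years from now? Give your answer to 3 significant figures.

P(28) = 624300 · e^(-0.002·28) = 624300 · e^(-0.056)
= 624300 · 0.94554 ≈ 590300.08

≈ 590,000 residents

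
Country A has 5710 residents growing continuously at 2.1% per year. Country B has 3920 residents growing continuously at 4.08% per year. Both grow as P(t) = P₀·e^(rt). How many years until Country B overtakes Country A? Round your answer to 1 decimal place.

t ≈ 19.0 years

5710·e^(0.021t) = 3920·e^(0.0408t)
5710/3920 = e^((0.0408 − 0.021)t) → ln(1.45663) = 0.0198·t
t = 0.37613 / 0.0198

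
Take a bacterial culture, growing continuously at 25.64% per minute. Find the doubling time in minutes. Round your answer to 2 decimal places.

doubling time = ln(2) / |r| = 0.69315 / 0.2564

doubling time ≈ 2.70 minutes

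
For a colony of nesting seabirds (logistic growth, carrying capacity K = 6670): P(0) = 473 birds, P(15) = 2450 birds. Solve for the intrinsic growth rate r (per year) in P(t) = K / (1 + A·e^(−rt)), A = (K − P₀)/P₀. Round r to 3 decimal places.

A = (6670 − 473)/473 = 13.10148
2450 = 6670/(1 + 13.10148·e^(−r·15)) → e^(−15r) = (2.72245 − 1)/13.10148 = 0.13147
r = −ln(0.13147)/15 = 2.02898/15

r ≈ 0.135 per year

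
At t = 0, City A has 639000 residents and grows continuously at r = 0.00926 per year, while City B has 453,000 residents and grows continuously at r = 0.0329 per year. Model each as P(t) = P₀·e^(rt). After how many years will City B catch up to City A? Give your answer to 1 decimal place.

639000·e^(0.00926t) = 453000·e^(0.0329t)
639000/453000 = e^((0.0329 − 0.00926)t) → ln(1.4106) = 0.02364·t
t = 0.34401 / 0.02364

t ≈ 14.6 years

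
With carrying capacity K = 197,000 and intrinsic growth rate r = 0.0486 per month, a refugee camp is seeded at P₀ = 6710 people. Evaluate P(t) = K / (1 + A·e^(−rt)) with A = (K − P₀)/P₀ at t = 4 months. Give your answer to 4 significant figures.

≈ 8,091 people

A = (197000 − 6710)/6710 = 28.35917
P(4) = 197000 / (1 + 28.35917·e^(−0.0486·4)) = 197000 / (1 + 28.35917·0.823329)
= 197000 / 24.34891 ≈ 8090.71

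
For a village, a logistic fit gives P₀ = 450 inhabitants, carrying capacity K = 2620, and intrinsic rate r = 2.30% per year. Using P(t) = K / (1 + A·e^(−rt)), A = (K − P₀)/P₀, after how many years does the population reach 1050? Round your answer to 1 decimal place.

t ≈ 50.9 years

A = (2620 − 450)/450 = 4.82222
1050 = 2620/(1 + 4.82222·e^(−0.023t)) → 1 + 4.82222·e^(−0.023t) = 2.49524
e^(−0.023t) = 0.310072 → t = ln(3.22505)/0.023 = 1.17095/0.023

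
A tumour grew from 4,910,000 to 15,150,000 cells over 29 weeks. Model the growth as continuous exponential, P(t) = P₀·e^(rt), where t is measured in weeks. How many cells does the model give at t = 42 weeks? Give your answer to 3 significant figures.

r = ln(15150000/4910000) / 29 ≈ 0.038853 per week
P(42) = 4910000 · e^(0.038853·42) = 4910000 · 5.11313 ≈ 25105447.78

≈ 25,100,000 cells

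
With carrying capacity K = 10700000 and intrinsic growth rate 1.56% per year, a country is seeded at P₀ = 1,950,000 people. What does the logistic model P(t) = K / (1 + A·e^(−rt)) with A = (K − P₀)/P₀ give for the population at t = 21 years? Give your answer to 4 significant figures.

≈ 2,527,000 people

A = (10700000 − 1950000)/1950000 = 4.48718
P(21) = 10700000 / (1 + 4.48718·e^(−0.0156·21)) = 10700000 / (1 + 4.48718·0.720651)
= 10700000 / 4.23369 ≈ 2527345.3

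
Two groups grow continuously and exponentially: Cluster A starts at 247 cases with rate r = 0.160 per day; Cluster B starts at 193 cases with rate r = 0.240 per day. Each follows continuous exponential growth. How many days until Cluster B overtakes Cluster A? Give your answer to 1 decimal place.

t ≈ 3.1 days

247·e^(0.16t) = 193·e^(0.24t)
247/193 = e^((0.24 − 0.16)t) → ln(1.27979) = 0.08·t
t = 0.2467 / 0.08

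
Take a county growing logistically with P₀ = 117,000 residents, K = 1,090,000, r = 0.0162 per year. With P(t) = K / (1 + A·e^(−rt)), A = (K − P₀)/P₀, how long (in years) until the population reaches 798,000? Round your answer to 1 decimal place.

t ≈ 192.8 years

A = (1090000 − 117000)/117000 = 8.31624
798000 = 1090000/(1 + 8.31624·e^(−0.0162t)) → 1 + 8.31624·e^(−0.0162t) = 1.36591
e^(−0.0162t) = 0.044 → t = ln(22.72726)/0.0162 = 3.12356/0.0162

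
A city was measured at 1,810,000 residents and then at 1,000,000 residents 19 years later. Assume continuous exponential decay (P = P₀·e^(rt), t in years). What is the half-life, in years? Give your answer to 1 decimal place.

half-life ≈ 22.2 years

r = ln(1000000/1810000) / 19 = ln(0.55249) / 19 ≈ -0.031228 per year
half-life = ln 2 / |r| = 0.69315 / 0.031228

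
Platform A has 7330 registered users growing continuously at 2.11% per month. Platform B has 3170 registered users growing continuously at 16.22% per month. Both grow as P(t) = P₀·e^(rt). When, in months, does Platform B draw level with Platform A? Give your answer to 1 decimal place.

7330·e^(0.0211t) = 3170·e^(0.1622t)
7330/3170 = e^((0.1622 − 0.0211)t) → ln(2.3123) = 0.1411·t
t = 0.83824 / 0.1411

t ≈ 5.9 months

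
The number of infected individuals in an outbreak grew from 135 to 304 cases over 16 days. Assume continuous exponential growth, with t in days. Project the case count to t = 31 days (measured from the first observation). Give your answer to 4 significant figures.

r = ln(304/135) / 16 ≈ 0.050735 per day
P(31) = 135 · e^(0.050735·31) = 135 · 4.81999 ≈ 650.7

≈ 650.7 cases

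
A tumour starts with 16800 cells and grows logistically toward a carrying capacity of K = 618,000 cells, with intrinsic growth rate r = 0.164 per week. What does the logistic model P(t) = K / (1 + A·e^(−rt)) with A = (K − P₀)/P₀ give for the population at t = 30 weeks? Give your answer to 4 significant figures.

A = (618000 − 16800)/16800 = 35.78571
P(30) = 618000 / (1 + 35.78571·e^(−0.164·30)) = 618000 / (1 + 35.78571·0.007299)
= 618000 / 1.2612 ≈ 490007.72

≈ 490,000 cells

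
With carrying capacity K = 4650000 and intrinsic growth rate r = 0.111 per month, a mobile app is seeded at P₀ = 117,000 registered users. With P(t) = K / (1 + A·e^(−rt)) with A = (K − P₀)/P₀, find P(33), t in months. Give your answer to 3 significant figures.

A = (4650000 − 117000)/117000 = 38.74359
P(33) = 4650000 / (1 + 38.74359·e^(−0.111·33)) = 4650000 / (1 + 38.74359·0.025655)
= 4650000 / 1.99398 ≈ 2332015.3

≈ 2,330,000 registered users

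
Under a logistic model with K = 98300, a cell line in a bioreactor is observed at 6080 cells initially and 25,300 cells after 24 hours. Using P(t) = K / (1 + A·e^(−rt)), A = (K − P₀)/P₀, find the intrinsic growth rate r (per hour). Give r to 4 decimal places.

r ≈ 0.0691 per hour

A = (98300 − 6080)/6080 = 15.16776
25300 = 98300/(1 + 15.16776·e^(−r·24)) → e^(−24r) = (3.88538 − 1)/15.16776 = 0.190231
r = −ln(0.190231)/24 = 1.65952/24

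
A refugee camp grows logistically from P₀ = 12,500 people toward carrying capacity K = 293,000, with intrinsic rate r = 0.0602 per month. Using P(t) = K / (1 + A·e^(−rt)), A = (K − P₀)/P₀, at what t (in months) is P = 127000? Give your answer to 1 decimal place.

t ≈ 47.2 months

A = (293000 − 12500)/12500 = 22.44
127000 = 293000/(1 + 22.44·e^(−0.0602t)) → 1 + 22.44·e^(−0.0602t) = 2.30709
e^(−0.0602t) = 0.058248 → t = ln(17.16795)/0.0602 = 2.84304/0.0602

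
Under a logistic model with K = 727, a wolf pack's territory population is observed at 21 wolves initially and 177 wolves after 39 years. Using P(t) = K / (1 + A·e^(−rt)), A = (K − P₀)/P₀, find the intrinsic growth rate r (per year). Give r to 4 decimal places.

r ≈ 0.0611 per year

A = (727 − 21)/21 = 33.61905
177 = 727/(1 + 33.61905·e^(−r·39)) → e^(−39r) = (4.10734 − 1)/33.61905 = 0.092428
r = −ln(0.092428)/39 = 2.38132/39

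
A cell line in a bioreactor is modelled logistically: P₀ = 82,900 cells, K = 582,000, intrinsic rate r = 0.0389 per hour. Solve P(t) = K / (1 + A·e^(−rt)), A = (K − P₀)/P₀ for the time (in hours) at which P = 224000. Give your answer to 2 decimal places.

A = (582000 − 82900)/82900 = 6.02051
224000 = 582000/(1 + 6.02051·e^(−0.0389t)) → 1 + 6.02051·e^(−0.0389t) = 2.59821
e^(−0.0389t) = 0.265462 → t = ln(3.76702)/0.0389 = 1.32628/0.0389

t ≈ 34.09 hours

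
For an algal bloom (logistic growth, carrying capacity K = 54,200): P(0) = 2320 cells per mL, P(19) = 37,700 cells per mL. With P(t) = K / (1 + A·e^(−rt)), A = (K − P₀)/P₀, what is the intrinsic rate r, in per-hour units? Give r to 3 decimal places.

A = (54200 − 2320)/2320 = 22.36207
37700 = 54200/(1 + 22.36207·e^(−r·19)) → e^(−19r) = (1.43767 − 1)/22.36207 = 0.019572
r = −ln(0.019572)/19 = 3.93367/19

r ≈ 0.207 per hour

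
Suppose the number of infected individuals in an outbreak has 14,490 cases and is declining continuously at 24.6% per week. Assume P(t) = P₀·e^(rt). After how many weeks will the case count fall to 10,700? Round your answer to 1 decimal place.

10700 = 14490 · e^(-0.246·t)
t = ln(10700/14490) / -0.246 = ln(0.73844) / -0.246 = -0.30322 / -0.246

t ≈ 1.2 weeks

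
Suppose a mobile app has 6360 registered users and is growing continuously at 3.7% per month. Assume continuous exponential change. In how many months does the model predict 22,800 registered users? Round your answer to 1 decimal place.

22800 = 6360 · e^(0.037·t)
t = ln(22800/6360) / 0.037 = ln(3.58491) / 0.037 = 1.27673 / 0.037

t ≈ 34.5 months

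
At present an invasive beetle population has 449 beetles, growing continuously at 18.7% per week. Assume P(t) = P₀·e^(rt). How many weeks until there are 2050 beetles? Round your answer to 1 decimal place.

t ≈ 8.1 weeks

2050 = 449 · e^(0.187·t)
t = ln(2050/449) / 0.187 = ln(4.5657) / 0.187 = 1.51857 / 0.187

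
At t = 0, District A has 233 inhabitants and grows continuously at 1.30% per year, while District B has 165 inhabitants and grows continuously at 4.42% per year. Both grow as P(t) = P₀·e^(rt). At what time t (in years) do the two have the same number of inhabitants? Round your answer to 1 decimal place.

t ≈ 11.1 years

233·e^(0.013t) = 165·e^(0.0442t)
233/165 = e^((0.0442 − 0.013)t) → ln(1.41212) = 0.0312·t
t = 0.34509 / 0.0312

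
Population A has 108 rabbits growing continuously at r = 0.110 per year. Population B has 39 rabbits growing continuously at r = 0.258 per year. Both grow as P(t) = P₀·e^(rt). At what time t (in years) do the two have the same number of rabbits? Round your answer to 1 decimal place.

108·e^(0.11t) = 39·e^(0.258t)
108/39 = e^((0.258 − 0.11)t) → ln(2.76923) = 0.148·t
t = 1.01857 / 0.148

t ≈ 6.9 years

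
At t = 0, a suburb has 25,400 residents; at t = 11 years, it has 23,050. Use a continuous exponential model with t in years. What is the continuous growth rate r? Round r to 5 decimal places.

r ≈ -0.00883 per year

23050 = 25400 · e^(r·11)
e^(11r) = 23050/25400 = 0.90748
r = ln(0.90748) / 11 = -0.09708 / 11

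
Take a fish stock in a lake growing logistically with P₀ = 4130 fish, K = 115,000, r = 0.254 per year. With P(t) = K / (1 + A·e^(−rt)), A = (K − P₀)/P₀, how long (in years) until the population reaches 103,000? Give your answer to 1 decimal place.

A = (115000 − 4130)/4130 = 26.84504
103000 = 115000/(1 + 26.84504·e^(−0.254t)) → 1 + 26.84504·e^(−0.254t) = 1.1165
e^(−0.254t) = 0.00434 → t = ln(230.4199)/0.254 = 5.4399/0.254

t ≈ 21.4 years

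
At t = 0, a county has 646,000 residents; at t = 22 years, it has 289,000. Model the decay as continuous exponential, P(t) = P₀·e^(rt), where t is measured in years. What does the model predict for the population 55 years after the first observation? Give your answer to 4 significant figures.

r = ln(289000/646000) / 22 ≈ -0.036562 per year
P(55) = 646000 · e^(-0.036562·55) = 646000 · 0.13386 ≈ 86476.05

≈ 86,480 residents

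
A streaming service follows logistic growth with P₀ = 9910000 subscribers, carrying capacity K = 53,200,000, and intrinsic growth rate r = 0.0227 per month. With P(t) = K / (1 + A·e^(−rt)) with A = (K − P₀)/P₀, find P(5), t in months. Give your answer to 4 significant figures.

A = (53200000 − 9910000)/9910000 = 4.36831
P(5) = 53200000 / (1 + 4.36831·e^(−0.0227·5)) = 53200000 / (1 + 4.36831·0.892704)
= 53200000 / 4.89961 ≈ 10858000.46

≈ 10,860,000 subscribers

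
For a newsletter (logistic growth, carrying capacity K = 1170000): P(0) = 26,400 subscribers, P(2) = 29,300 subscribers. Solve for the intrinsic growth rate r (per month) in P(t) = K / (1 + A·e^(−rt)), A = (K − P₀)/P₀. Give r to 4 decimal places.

A = (1170000 − 26400)/26400 = 43.31818
29300 = 1170000/(1 + 43.31818·e^(−r·2)) → e^(−2r) = (39.93174 − 1)/43.31818 = 0.898739
r = −ln(0.898739)/2 = 0.10676/2

r ≈ 0.0534 per month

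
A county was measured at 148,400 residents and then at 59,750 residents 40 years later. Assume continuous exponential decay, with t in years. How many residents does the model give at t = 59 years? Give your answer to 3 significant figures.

≈ 38,800 residents

r = ln(59750/148400) / 40 ≈ -0.022744 per year
P(59) = 148400 · e^(-0.022744·59) = 148400 · 0.26136 ≈ 38785.31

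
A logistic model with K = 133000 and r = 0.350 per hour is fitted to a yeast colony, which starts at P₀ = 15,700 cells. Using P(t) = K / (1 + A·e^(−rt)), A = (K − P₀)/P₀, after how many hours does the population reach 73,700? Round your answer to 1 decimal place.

A = (133000 − 15700)/15700 = 7.47134
73700 = 133000/(1 + 7.47134·e^(−0.35t)) → 1 + 7.47134·e^(−0.35t) = 1.80461
e^(−0.35t) = 0.107693 → t = ln(9.28563)/0.35 = 2.22847/0.35

t ≈ 6.4 hours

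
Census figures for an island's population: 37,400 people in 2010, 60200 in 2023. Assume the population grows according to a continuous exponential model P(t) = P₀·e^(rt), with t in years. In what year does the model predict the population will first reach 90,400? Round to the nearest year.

year 2034

r = ln(60200/37400) / 13 = 0.476/13 ≈ 0.036616 per year
t = ln(90400/37400) / r = 0.88257/0.036616 ≈ 24.1 years after 2010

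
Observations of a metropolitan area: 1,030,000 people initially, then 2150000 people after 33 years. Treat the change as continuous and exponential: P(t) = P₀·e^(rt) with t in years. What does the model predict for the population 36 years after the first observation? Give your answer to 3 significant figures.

r = ln(2150000/1030000) / 33 ≈ 0.0223 per year
P(36) = 1030000 · e^(0.0223·36) = 1030000 · 2.2318 ≈ 2298757.28

≈ 2,300,000 people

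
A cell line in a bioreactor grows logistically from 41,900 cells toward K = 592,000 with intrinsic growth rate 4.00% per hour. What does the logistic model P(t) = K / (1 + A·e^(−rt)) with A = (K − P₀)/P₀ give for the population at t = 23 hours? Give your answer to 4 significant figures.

≈ 94,990 cells

A = (592000 − 41900)/41900 = 13.12888
P(23) = 592000 / (1 + 13.12888·e^(−0.04·23)) = 592000 / (1 + 13.12888·0.398519)
= 592000 / 6.23211 ≈ 94991.94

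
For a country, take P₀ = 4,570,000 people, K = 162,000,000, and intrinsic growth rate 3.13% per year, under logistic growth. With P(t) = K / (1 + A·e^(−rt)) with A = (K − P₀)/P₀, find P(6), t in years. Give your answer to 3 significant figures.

A = (162000000 − 4570000)/4570000 = 34.44858
P(6) = 162000000 / (1 + 34.44858·e^(−0.0313·6)) = 162000000 / (1 + 34.44858·0.82878)
= 162000000 / 29.55031 ≈ 5482176.44

≈ 5,480,000 people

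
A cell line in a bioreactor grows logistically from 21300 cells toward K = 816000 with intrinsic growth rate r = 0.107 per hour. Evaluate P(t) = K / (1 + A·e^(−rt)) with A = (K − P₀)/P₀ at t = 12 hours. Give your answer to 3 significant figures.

A = (816000 − 21300)/21300 = 37.30986
P(12) = 816000 / (1 + 37.30986·e^(−0.107·12)) = 816000 / (1 + 37.30986·0.276927)
= 816000 / 11.33212 ≈ 72007.7

≈ 72,000 cells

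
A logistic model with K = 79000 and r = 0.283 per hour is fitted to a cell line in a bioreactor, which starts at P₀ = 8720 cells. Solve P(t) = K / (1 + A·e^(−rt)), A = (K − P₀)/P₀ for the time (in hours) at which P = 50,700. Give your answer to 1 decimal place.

t ≈ 9.4 hours

A = (79000 − 8720)/8720 = 8.05963
50700 = 79000/(1 + 8.05963·e^(−0.283t)) → 1 + 8.05963·e^(−0.283t) = 1.55819
e^(−0.283t) = 0.069257 → t = ln(14.43899)/0.283 = 2.66993/0.283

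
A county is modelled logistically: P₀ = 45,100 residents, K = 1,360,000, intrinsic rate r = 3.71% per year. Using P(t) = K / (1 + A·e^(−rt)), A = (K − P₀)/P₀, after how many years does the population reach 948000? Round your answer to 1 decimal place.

t ≈ 113.4 years

A = (1360000 − 45100)/45100 = 29.15521
948000 = 1360000/(1 + 29.15521·e^(−0.0371t)) → 1 + 29.15521·e^(−0.0371t) = 1.4346
e^(−0.0371t) = 0.014906 → t = ln(67.08529)/0.0371 = 4.20596/0.0371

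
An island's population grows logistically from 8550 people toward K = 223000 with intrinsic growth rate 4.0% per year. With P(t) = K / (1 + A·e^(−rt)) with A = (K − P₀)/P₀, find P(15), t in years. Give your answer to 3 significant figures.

≈ 15,100 people

A = (223000 − 8550)/8550 = 25.08187
P(15) = 223000 / (1 + 25.08187·e^(−0.04·15)) = 223000 / (1 + 25.08187·0.548812)
= 223000 / 14.76522 ≈ 15103.06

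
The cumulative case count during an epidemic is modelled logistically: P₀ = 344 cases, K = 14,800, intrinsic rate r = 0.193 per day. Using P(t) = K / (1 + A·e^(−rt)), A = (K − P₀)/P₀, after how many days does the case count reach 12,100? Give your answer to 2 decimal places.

t ≈ 27.14 days

A = (14800 − 344)/344 = 42.02326
12100 = 14800/(1 + 42.02326·e^(−0.193t)) → 1 + 42.02326·e^(−0.193t) = 1.22314
e^(−0.193t) = 0.00531 → t = ln(188.32644)/0.193 = 5.23818/0.193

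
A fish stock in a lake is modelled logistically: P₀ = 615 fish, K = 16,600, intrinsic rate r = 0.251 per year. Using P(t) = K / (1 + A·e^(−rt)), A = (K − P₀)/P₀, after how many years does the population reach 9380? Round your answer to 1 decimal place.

t ≈ 14.0 years

A = (16600 − 615)/615 = 25.99187
9380 = 16600/(1 + 25.99187·e^(−0.251t)) → 1 + 25.99187·e^(−0.251t) = 1.76972
e^(−0.251t) = 0.029614 → t = ln(33.76783)/0.251 = 3.51951/0.251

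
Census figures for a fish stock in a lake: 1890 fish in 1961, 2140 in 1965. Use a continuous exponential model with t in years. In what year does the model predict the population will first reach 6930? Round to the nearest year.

r = ln(2140/1890) / 4 = 0.12423/4 ≈ 0.031057 per year
t = ln(6930/1890) / r = 1.29928/0.031057 ≈ 41.84 years after 1961

year 2003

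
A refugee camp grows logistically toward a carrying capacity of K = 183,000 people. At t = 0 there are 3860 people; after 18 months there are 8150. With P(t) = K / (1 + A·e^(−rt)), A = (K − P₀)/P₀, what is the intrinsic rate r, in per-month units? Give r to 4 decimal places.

r ≈ 0.0429 per month

A = (183000 − 3860)/3860 = 46.40933
8150 = 183000/(1 + 46.40933·e^(−r·18)) → e^(−18r) = (22.45399 − 1)/46.40933 = 0.462278
r = −ln(0.462278)/18 = 0.77159/18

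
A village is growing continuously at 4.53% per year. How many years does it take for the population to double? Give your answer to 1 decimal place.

doubling time = ln(2) / |r| = 0.69315 / 0.0453

doubling time ≈ 15.3 years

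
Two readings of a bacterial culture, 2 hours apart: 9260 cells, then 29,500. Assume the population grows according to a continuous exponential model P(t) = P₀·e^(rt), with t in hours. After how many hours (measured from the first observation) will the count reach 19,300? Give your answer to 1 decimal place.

t ≈ 1.3 hours

r = ln(29500/9260) / 2 ≈ 0.579343 per hour
t = ln(19300/9260) / r = 0.7344 / 0.579343 ≈ 1.268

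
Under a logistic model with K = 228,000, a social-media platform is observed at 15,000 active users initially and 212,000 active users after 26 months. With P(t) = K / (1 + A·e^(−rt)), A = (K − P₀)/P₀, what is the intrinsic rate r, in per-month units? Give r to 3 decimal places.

A = (228000 − 15000)/15000 = 14.2
212000 = 228000/(1 + 14.2·e^(−r·26)) → e^(−26r) = (1.07547 − 1)/14.2 = 0.005315
r = −ln(0.005315)/26 = 5.23724/26

r ≈ 0.201 per month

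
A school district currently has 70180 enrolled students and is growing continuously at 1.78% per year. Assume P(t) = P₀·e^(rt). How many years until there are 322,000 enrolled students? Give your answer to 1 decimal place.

t ≈ 85.6 years

322000 = 70180 · e^(0.0178·t)
t = ln(322000/70180) / 0.0178 = ln(4.5882) / 0.0178 = 1.52349 / 0.0178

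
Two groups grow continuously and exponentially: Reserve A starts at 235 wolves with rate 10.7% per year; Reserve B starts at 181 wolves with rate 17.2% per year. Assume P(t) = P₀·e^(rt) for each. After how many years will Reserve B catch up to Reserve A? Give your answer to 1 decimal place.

235·e^(0.107t) = 181·e^(0.172t)
235/181 = e^((0.172 − 0.107)t) → ln(1.29834) = 0.065·t
t = 0.26109 / 0.065

t ≈ 4.0 years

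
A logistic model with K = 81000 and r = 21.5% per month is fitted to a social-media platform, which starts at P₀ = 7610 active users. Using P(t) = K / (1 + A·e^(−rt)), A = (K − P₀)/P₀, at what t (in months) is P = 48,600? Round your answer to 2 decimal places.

A = (81000 − 7610)/7610 = 9.64389
48600 = 81000/(1 + 9.64389·e^(−0.215t)) → 1 + 9.64389·e^(−0.215t) = 1.66667
e^(−0.215t) = 0.069128 → t = ln(14.46583)/0.215 = 2.67179/0.215

t ≈ 12.43 months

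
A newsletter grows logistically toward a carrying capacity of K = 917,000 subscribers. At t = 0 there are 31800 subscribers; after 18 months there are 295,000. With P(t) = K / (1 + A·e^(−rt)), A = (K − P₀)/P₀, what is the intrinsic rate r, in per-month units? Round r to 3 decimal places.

r ≈ 0.143 per month

A = (917000 − 31800)/31800 = 27.83648
295000 = 917000/(1 + 27.83648·e^(−r·18)) → e^(−18r) = (3.10847 − 1)/27.83648 = 0.075745
r = −ln(0.075745)/18 = 2.58038/18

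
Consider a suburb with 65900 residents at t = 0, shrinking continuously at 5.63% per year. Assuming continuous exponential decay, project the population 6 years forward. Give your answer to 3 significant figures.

P(6) = 65900 · e^(-0.0563·6) = 65900 · e^(-0.3378)
= 65900 · 0.71334 ≈ 47008.97

≈ 47,000 residents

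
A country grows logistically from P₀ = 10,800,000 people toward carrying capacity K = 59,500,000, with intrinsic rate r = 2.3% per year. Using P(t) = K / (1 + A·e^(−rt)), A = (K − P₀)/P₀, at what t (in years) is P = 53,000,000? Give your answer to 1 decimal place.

A = (59500000 − 10800000)/10800000 = 4.50926
53000000 = 59500000/(1 + 4.50926·e^(−0.023t)) → 1 + 4.50926·e^(−0.023t) = 1.12264
e^(−0.023t) = 0.027198 → t = ln(36.76781)/0.023 = 3.60462/0.023

t ≈ 156.7 years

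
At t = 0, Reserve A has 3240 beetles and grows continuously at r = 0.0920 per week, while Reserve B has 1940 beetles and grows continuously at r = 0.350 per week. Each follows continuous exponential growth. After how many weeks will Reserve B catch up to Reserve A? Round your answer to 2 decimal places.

t ≈ 1.99 weeks

3240·e^(0.092t) = 1940·e^(0.35t)
3240/1940 = e^((0.35 − 0.092)t) → ln(1.6701) = 0.258·t
t = 0.51289 / 0.258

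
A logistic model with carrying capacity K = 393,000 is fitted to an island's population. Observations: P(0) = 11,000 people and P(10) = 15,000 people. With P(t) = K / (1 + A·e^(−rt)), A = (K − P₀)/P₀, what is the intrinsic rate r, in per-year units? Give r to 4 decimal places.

A = (393000 − 11000)/11000 = 34.72727
15000 = 393000/(1 + 34.72727·e^(−r·10)) → e^(−10r) = (26.2 − 1)/34.72727 = 0.725654
r = −ln(0.725654)/10 = 0.32068/10

r ≈ 0.0321 per year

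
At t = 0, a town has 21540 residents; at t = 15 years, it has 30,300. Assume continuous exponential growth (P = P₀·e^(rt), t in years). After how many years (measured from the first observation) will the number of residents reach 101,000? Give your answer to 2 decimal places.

r = ln(30300/21540) / 15 ≈ 0.022749 per year
t = ln(101000/21540) / r = 1.54521 / 0.022749 ≈ 67.924

t ≈ 67.92 years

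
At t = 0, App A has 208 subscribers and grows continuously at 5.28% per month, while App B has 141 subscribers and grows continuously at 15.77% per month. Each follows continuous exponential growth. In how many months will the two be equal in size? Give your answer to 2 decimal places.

t ≈ 3.71 months

208·e^(0.0528t) = 141·e^(0.1577t)
208/141 = e^((0.1577 − 0.0528)t) → ln(1.47518) = 0.1049·t
t = 0.38878 / 0.1049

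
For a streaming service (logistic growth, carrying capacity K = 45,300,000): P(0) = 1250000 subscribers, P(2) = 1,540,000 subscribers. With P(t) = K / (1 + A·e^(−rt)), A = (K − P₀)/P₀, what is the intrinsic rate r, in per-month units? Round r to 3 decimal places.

A = (45300000 − 1250000)/1250000 = 35.24
1540000 = 45300000/(1 + 35.24·e^(−r·2)) → e^(−2r) = (29.41558 − 1)/35.24 = 0.806345
r = −ln(0.806345)/2 = 0.21524/2

r ≈ 0.108 per month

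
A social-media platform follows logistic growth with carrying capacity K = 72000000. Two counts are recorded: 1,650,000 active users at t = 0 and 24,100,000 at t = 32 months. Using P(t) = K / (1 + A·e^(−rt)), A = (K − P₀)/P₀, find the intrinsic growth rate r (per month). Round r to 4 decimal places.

A = (72000000 − 1650000)/1650000 = 42.63636
24100000 = 72000000/(1 + 42.63636·e^(−r·32)) → e^(−32r) = (2.98755 − 1)/42.63636 = 0.046616
r = −ln(0.046616)/32 = 3.0658/32

r ≈ 0.0958 per month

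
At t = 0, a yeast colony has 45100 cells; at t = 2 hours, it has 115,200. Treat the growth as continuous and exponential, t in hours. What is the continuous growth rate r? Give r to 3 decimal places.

115200 = 45100 · e^(r·2)
e^(2r) = 115200/45100 = 2.55432
r = ln(2.55432) / 2 = 0.93779 / 2

r ≈ 0.469 per hour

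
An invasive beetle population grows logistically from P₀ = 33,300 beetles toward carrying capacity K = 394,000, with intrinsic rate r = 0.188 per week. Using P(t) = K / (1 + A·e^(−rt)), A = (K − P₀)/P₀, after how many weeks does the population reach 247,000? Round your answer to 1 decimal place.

t ≈ 15.4 weeks

A = (394000 − 33300)/33300 = 10.83183
247000 = 394000/(1 + 10.83183·e^(−0.188t)) → 1 + 10.83183·e^(−0.188t) = 1.59514
e^(−0.188t) = 0.054944 → t = ln(18.20042)/0.188 = 2.90144/0.188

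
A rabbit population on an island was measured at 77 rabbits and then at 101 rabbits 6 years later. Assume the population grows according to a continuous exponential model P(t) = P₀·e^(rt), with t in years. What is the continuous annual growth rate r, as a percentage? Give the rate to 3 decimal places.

r ≈ 4.522% per year

101 = 77 · e^(r·6)
e^(6r) = 101/77 = 1.31169
r = ln(1.31169) / 6 = 0.27132 / 6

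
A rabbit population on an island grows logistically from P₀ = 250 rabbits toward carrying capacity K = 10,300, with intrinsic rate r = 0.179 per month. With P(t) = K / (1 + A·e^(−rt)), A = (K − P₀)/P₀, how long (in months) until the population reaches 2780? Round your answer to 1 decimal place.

t ≈ 15.1 months

A = (10300 − 250)/250 = 40.2
2780 = 10300/(1 + 40.2·e^(−0.179t)) → 1 + 40.2·e^(−0.179t) = 3.70504
e^(−0.179t) = 0.067289 → t = ln(14.86117)/0.179 = 2.69875/0.179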